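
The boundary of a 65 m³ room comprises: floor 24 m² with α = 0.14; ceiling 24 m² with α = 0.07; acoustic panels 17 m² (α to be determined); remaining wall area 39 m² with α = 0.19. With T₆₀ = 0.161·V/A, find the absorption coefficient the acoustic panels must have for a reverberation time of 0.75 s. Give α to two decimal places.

0.09

A = 0.161·V/T₆₀ = 0.161·65/0.75 = 13.95 m² sabins.
Absorption from the other surfaces = 24·0.14 + 24·0.07 + 39·0.19 = 12.45 m², so the acoustic panels must supply 1.50 m² over 17 m².
α = 1.50/17 = 0.088.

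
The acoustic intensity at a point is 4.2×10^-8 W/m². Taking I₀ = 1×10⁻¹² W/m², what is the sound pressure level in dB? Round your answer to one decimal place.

Dividing by I₀ shifts the exponent by 12: I/I₀ = 4.2×10^4.
L = 10·(0.6232 + 4) = 46.23 dB.

46.2 dB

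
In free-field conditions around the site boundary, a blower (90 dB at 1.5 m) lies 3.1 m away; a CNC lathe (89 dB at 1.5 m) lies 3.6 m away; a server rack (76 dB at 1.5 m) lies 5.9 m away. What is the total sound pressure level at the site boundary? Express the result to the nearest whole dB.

86 dB

First find each source's level at the receiver (point-source: −20·log₁₀(r/r_ref)), then combine on an intensity basis.
blower: 90 − 20·log₁₀(3.1/1.5) = 90 − 6.31 = 83.69 dB.
CNC lathe: 89 − 20·log₁₀(3.6/1.5) = 89 − 7.60 = 81.40 dB.
server rack: 76 − 20·log₁₀(5.9/1.5) = 76 − 11.90 = 64.10 dB.
Σ 10^(L/10) = 3.746e+08 → L_total = 10·log₁₀(3.746e+08) = 85.74 dB.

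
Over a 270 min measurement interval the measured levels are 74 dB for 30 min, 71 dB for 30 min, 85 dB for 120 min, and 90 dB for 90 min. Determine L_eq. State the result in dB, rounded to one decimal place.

Weight each interval's intensity by its duration and average over T = 270 min:
Σ tᵢ·10^(Lᵢ/10) = 30·10^(74/10) + 30·10^(71/10) + 120·10^(85/10) + 90·10^(90/10) = 1.291e+11.
L_eq = 10·log₁₀(1.291e+11/270) = 86.79 dB.

86.8 dB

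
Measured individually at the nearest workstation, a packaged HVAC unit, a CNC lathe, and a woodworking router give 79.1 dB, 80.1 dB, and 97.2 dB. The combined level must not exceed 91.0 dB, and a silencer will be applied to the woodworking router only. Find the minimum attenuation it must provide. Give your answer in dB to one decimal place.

6.9 dB

Fixed contribution from the other sources: Σ 10^(L/10) = 10^(79.1/10) + 10^(80.1/10) = 1.836e+08 (82.64 dB).
To meet 91.0 dB overall, the treated woodworking router may contribute at most 10^(91.0/10) − 1.836e+08 = 1.075e+09, i.e. 90.32 dB.
So the woodworking router must be reduced from 97.2 to 90.32 dB: IL = 6.88 dB.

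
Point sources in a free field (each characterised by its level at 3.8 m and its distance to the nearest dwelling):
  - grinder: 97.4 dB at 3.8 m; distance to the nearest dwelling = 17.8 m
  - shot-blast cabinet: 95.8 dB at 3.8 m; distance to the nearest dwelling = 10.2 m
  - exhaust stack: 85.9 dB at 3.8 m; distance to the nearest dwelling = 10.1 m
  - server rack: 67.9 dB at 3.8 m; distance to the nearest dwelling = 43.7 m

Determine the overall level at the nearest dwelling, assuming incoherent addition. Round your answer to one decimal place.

89.2 dB

Apply inverse-square spreading to bring every level to the receiver, then sum 10^(L/10).
grinder: 97.4 − 20·log₁₀(17.8/3.8) = 97.4 − 13.41 = 83.99 dB.
shot-blast cabinet: 95.8 − 20·log₁₀(10.2/3.8) = 95.8 − 8.58 = 87.22 dB.
exhaust stack: 85.9 − 20·log₁₀(10.1/3.8) = 85.9 − 8.49 = 77.41 dB.
server rack: 67.9 − 20·log₁₀(43.7/3.8) = 67.9 − 21.21 = 46.69 dB.
Σ 10^(L/10) = 8.332e+08 → L_total = 10·log₁₀(8.332e+08) = 89.21 dB.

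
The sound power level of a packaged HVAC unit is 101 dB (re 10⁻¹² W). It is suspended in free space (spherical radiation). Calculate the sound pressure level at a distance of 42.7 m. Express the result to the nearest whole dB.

L_p = L_w − 10·log₁₀(4π·r²) with r = 42.7 m.
4π·r² = 2.291e+04 m², 10·log₁₀ of that is 43.601 dB.
L_p = 101 − 43.601 = 57.40 dB.

57 dB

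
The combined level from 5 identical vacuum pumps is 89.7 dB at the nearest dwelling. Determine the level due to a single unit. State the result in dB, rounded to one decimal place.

For N identical incoherent sources L_total = L₁ + 10·log₁₀ N, so L₁ = 89.7 − 10·log₁₀(5) = 89.7 − 6.990.

82.7 dB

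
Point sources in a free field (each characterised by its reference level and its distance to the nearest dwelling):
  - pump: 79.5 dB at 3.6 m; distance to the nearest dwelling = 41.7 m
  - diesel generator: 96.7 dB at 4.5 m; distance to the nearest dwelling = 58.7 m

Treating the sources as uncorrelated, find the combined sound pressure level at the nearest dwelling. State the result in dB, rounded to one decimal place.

74.5 dB

Propagate each source to the receiver with L = L_ref − 20·log₁₀(r/r_ref), then add intensities.
pump: 79.5 − 20·log₁₀(41.7/3.6) = 79.5 − 21.28 = 58.22 dB.
diesel generator: 96.7 − 20·log₁₀(58.7/4.5) = 96.7 − 22.31 = 74.39 dB.
Σ 10^(L/10) = 2.815e+07 → L_total = 10·log₁₀(2.815e+07) = 74.50 dB.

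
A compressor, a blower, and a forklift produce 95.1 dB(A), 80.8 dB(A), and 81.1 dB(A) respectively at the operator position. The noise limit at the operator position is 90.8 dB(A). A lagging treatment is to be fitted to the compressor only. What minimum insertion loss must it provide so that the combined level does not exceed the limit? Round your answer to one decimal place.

Everything except the compressor sums to 10^(80.8/10) + 10^(81.1/10) = 2.491e+08 in linear terms, 83.96 dB(A).
The limit corresponds to 10^(90.8/10) = 1.202e+09; subtracting the fixed part leaves 9.532e+08 for the compressor, i.e. 89.79 dB(A).
So the compressor must be reduced from 95.1 to 89.79 dB(A): IL = 5.31 dB.

5.3 dB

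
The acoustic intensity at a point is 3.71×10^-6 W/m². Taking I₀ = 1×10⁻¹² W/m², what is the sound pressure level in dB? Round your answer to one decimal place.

I/I₀ = 3.71×10^-6/10⁻¹² = 3.71×10^6, and L = 10·log₁₀(I/I₀).
L = 10·(0.5694 + 6) = 65.69 dB.

65.7 dB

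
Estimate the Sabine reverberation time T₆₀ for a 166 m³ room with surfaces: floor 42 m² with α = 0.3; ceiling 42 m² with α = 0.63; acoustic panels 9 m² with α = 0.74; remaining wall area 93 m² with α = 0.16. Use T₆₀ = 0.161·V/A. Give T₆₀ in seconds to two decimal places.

Summing Sᵢαᵢ: 42·0.3 + 42·0.63 + 9·0.74 + 93·0.16 = 60.60 m².
T₆₀ = 0.161 × 166 / 60.60 = 0.441 s.

0.44 s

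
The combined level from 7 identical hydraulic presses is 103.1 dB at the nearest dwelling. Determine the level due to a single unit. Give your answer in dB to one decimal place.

For N identical incoherent sources L_total = L₁ + 10·log₁₀ N, so L₁ = 103.1 − 10·log₁₀(7) = 103.1 − 8.451.

94.6 dB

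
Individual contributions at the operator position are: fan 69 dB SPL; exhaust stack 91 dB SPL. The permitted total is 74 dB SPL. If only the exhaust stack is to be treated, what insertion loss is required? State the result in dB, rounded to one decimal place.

18.7 dB

Everything except the exhaust stack sums to 10^(69/10) = 7.943e+06 in linear terms, 69.00 dB SPL.
To meet 74 dB SPL overall, the treated exhaust stack may contribute at most 10^(74/10) − 7.943e+06 = 1.718e+07, i.e. 72.35 dB SPL.
Required insertion loss = 91 − 72.35 = 18.65 dB.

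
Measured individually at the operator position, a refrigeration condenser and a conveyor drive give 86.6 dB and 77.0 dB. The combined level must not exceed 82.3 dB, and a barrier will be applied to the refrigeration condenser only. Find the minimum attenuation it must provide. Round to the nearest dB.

Everything except the refrigeration condenser sums to 10^(77.0/10) = 5.012e+07 in linear terms, 77.00 dB.
To meet 82.3 dB overall, the treated refrigeration condenser may contribute at most 10^(82.3/10) − 5.012e+07 = 1.197e+08, i.e. 80.78 dB.
So the refrigeration condenser must be reduced from 86.6 to 80.78 dB: IL = 5.82 dB.

6 dB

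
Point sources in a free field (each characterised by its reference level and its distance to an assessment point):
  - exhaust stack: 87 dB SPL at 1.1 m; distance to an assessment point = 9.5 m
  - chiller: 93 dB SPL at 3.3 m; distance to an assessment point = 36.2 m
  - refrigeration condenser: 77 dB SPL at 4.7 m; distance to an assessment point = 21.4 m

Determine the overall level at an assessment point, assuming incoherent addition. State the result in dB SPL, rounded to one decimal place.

Apply inverse-square spreading to bring every level to the receiver, then sum 10^(L/10).
exhaust stack: 87 − 20·log₁₀(9.5/1.1) = 87 − 18.73 = 68.27 dB SPL.
chiller: 93 − 20·log₁₀(36.2/3.3) = 93 − 20.80 = 72.20 dB SPL.
refrigeration condenser: 77 − 20·log₁₀(21.4/4.7) = 77 − 13.17 = 63.83 dB SPL.
Σ 10^(L/10) = 2.572e+07 → L_total = 10·log₁₀(2.572e+07) = 74.10 dB SPL.

74.1 dB SPL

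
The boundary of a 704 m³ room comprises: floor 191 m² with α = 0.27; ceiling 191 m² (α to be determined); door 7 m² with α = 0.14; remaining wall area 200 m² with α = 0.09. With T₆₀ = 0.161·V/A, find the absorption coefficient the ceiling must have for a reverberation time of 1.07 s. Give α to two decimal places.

A = 0.161·V/T₆₀ = 0.161·704/1.07 = 105.93 m² sabins.
Absorption from the other surfaces = 191·0.27 + 7·0.14 + 200·0.09 = 70.55 m², so the ceiling must supply 35.38 m² over 191 m².
α = 35.38/191 = 0.185.

0.19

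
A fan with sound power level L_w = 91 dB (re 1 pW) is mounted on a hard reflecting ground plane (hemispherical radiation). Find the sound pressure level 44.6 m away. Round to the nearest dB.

The power spreads over a hemisphere of area 2π·r², so L_p = L_w − 10·log₁₀(2π·r²).
2π·r² = 1.25e+04 m², 10·log₁₀ of that is 40.968 dB.
L_p = 91 − 40.968 = 50.03 dB.

50 dB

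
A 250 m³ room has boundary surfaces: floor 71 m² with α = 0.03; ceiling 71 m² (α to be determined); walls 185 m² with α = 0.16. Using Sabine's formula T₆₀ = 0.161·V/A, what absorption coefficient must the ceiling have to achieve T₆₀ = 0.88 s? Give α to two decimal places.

Required total absorption A = 0.161·250/0.88 = 45.74 m².
Absorption from the other surfaces = 71·0.03 + 185·0.16 = 31.73 m², so the ceiling must supply 14.01 m² over 71 m².
α = 14.01/71 = 0.197.

0.20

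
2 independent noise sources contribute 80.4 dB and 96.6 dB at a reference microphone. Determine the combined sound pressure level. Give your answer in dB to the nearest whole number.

Incoherent sources combine by intensity addition: L_total = 10·log₁₀(Σ 10^(L_i/10)).
Σ 10^(L/10) = 10^(80.4/10) + 10^(96.6/10) = 4.681e+09.
L_total = 10·log₁₀(4.681e+09) = 96.70 dB.

97 dB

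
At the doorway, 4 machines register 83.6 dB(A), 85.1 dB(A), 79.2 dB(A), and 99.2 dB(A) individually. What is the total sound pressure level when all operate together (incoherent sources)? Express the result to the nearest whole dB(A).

100 dB(A)

For uncorrelated sources the intensities add, so convert each level to linear form, sum, and take 10·log₁₀ of the total.
Σ 10^(L/10) = 10^(83.6/10) + 10^(85.1/10) + 10^(79.2/10) + 10^(99.2/10) = 8.953e+09.
L_total = 10·log₁₀(8.953e+09) = 99.52 dB(A).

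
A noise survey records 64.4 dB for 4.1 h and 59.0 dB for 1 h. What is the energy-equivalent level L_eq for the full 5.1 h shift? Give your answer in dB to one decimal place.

Weight each interval's intensity by its duration and average over T = 5.1 h:
Σ tᵢ·10^(Lᵢ/10) = 4.1·10^(64.4/10) + 1·10^(59.0/10) = 1.209e+07.
L_eq = 10·log₁₀(1.209e+07/5.1) = 63.75 dB.

63.7 dB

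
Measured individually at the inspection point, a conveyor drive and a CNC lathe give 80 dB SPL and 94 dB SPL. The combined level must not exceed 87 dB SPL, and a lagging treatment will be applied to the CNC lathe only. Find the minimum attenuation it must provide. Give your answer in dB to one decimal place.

8.0 dB

The untreated sources together contribute 10^(80/10) = 1.000e+08, i.e. 80.00 dB SPL.
To meet 87 dB SPL overall, the treated CNC lathe may contribute at most 10^(87/10) − 1.000e+08 = 4.012e+08, i.e. 86.03 dB SPL.
Required insertion loss = 94 − 86.03 = 7.97 dB.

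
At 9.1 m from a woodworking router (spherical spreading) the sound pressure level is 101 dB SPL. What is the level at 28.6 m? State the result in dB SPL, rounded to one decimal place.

For a point source, L₂ = L₁ − 20·log₁₀(r₂/r₁).
L₂ = 101 − 20·log₁₀(28.6/9.1) = 101 − 9.946 = 91.05 dB SPL.

91.1 dB SPL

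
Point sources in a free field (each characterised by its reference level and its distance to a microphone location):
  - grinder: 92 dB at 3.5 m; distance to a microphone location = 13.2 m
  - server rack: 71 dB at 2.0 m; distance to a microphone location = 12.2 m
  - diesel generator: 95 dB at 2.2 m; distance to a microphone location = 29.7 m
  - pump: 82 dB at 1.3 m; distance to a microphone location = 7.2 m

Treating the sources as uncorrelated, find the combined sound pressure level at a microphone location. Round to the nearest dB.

81 dB

First find each source's level at the receiver (point-source: −20·log₁₀(r/r_ref)), then combine on an intensity basis.
grinder: 92 − 20·log₁₀(13.2/3.5) = 92 − 11.53 = 80.47 dB.
server rack: 71 − 20·log₁₀(12.2/2.0) = 71 − 15.71 = 55.29 dB.
diesel generator: 95 − 20·log₁₀(29.7/2.2) = 95 − 22.61 = 72.39 dB.
pump: 82 − 20·log₁₀(7.2/1.3) = 82 − 14.87 = 67.13 dB.
Σ 10^(L/10) = 1.343e+08 → L_total = 10·log₁₀(1.343e+08) = 81.28 dB.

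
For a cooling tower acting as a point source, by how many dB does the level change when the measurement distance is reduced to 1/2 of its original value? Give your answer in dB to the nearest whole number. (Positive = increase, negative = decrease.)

A point source loses 6 dB per doubling of distance; generally ΔL = −20·log₁₀(r₂/r₁).
ΔL = −20·log₁₀(0.5) = +6.02 dB.

+6 dB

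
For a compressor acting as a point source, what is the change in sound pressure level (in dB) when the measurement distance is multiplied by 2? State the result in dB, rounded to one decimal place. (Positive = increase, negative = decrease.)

Point-source spreading: ΔL = −20·log₁₀(r₂/r₁).
ΔL = −20·log₁₀(2) = -6.02 dB.

-6.0 dB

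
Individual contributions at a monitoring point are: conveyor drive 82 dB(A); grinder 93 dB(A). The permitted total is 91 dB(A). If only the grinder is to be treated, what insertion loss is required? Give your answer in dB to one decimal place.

2.6 dB

Fixed contribution from the other source: Σ 10^(L/10) = 10^(82/10) = 1.585e+08 (82.00 dB(A)).
The limit corresponds to 10^(91/10) = 1.259e+09; subtracting the fixed part leaves 1.100e+09 for the grinder, i.e. 90.42 dB(A).
So the grinder must be reduced from 93 to 90.42 dB(A): IL = 2.58 dB.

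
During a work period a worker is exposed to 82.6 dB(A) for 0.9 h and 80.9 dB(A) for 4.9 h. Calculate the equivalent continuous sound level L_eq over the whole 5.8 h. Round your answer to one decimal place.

81.2 dB(A)

L_eq = 10·log₁₀[(1/T)·Σ tᵢ·10^(Lᵢ/10)] with T = 5.8 h.
Σ tᵢ·10^(Lᵢ/10) = 0.9·10^(82.6/10) + 4.9·10^(80.9/10) = 7.666e+08.
L_eq = 10·log₁₀(7.666e+08/5.8) = 81.21 dB(A).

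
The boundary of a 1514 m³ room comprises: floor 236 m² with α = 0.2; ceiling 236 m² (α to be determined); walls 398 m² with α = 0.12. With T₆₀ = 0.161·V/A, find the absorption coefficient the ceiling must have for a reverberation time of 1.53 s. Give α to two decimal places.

0.27

Required total absorption A = 0.161·1514/1.53 = 159.32 m².
Absorption from the other surfaces = 236·0.2 + 398·0.12 = 94.96 m², so the ceiling must supply 64.36 m² over 236 m².
α = 64.36/236 = 0.273.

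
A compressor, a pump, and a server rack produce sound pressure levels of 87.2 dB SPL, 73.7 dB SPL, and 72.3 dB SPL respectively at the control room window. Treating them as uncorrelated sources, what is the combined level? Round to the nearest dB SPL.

For uncorrelated sources the intensities add, so convert each level to linear form, sum, and take 10·log₁₀ of the total.
Σ 10^(L/10) = 10^(87.2/10) + 10^(73.7/10) + 10^(72.3/10) = 5.652e+08.
L_total = 10·log₁₀(5.652e+08) = 87.52 dB SPL.

88 dB SPL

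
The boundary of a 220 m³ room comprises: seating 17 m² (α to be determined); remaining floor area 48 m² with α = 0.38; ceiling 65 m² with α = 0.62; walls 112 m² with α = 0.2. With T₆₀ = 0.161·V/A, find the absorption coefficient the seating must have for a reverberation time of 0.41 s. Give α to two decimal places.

0.32

From T₆₀ = 0.161·V/A, the target T₆₀ = 0.41 s needs A = 0.161·220/0.41 = 86.39 m².
Absorption from the other surfaces = 48·0.38 + 65·0.62 + 112·0.2 = 80.94 m², so the seating must supply 5.45 m² over 17 m².
α = 5.45/17 = 0.321.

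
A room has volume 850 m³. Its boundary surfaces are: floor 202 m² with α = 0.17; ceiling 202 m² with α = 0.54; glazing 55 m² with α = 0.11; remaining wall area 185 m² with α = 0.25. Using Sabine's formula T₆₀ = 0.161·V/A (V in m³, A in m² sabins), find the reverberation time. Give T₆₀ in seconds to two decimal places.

0.70 s

A = Σ Sᵢαᵢ = 202·0.17 + 202·0.54 + 55·0.11 + 185·0.25 = 195.72 m².
T₆₀ = 0.161·V/A = 0.161·850/195.72 = 0.699 s.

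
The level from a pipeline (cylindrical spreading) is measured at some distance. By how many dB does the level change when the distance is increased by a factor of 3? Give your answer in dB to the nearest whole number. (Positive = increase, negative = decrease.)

Line-source spreading: ΔL = −10·log₁₀(r₂/r₁).
ΔL = −10·log₁₀(3) = -4.77 dB.

-5 dB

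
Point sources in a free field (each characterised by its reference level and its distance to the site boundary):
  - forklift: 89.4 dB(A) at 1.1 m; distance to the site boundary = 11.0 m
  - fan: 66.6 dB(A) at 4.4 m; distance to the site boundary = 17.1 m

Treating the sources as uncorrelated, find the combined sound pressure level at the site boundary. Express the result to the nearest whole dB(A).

First find each source's level at the receiver (point-source: −20·log₁₀(r/r_ref)), then combine on an intensity basis.
forklift: 89.4 − 20·log₁₀(11.0/1.1) = 89.4 − 20.00 = 69.40 dB(A).
fan: 66.6 − 20·log₁₀(17.1/4.4) = 66.6 − 11.79 = 54.81 dB(A).
Σ 10^(L/10) = 9.012e+06 → L_total = 10·log₁₀(9.012e+06) = 69.55 dB(A).

70 dB(A)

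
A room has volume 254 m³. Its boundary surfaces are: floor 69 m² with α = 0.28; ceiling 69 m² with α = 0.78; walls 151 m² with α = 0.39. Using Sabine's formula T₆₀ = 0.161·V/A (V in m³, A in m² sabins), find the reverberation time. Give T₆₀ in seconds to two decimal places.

0.31 s

Total absorption A = 69·0.28 + 69·0.78 + 151·0.39 = 132.03 m² sabins.
T₆₀ = 0.161·V/A = 0.161·254/132.03 = 0.310 s.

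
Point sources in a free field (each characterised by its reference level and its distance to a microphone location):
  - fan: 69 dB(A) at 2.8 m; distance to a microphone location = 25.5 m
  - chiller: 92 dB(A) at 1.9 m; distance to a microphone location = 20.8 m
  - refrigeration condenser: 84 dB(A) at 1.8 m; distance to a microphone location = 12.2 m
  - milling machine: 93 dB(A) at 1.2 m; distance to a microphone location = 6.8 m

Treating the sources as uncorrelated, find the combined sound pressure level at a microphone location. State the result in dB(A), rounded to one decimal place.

Propagate each source to the receiver with L = L_ref − 20·log₁₀(r/r_ref), then add intensities.
fan: 69 − 20·log₁₀(25.5/2.8) = 69 − 19.19 = 49.81 dB(A).
chiller: 92 − 20·log₁₀(20.8/1.9) = 92 − 20.79 = 71.21 dB(A).
refrigeration condenser: 84 − 20·log₁₀(12.2/1.8) = 84 − 16.62 = 67.38 dB(A).
milling machine: 93 − 20·log₁₀(6.8/1.2) = 93 − 15.07 = 77.93 dB(A).
Σ 10^(L/10) = 8.092e+07 → L_total = 10·log₁₀(8.092e+07) = 79.08 dB(A).

79.1 dB(A)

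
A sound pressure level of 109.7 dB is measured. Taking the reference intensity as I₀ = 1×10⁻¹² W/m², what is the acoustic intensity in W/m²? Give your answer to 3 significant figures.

I = I₀·10^(L/10) = 10⁻¹² × 10^(109.7/10) = 10^(-1.030).

0.0933 W/m²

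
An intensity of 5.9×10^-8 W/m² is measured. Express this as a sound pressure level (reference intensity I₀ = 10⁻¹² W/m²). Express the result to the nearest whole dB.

I/I₀ = 5.9×10^-8/10⁻¹² = 5.9×10^4, and L = 10·log₁₀(I/I₀).
L = 10·(0.7709 + 4) = 47.71 dB.

48 dB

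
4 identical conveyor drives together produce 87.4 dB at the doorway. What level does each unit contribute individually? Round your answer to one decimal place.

81.4 dB

4 equal contributions raise the level by 10·log₁₀ 4 = 6.021 dB, so each unit alone gives 87.4 − 6.021.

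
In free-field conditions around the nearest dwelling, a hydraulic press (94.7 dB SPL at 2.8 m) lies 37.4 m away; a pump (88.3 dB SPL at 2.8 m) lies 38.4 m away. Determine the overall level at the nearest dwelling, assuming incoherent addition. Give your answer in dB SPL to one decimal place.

73.0 dB SPL

Apply inverse-square spreading to bring every level to the receiver, then sum 10^(L/10).
hydraulic press: 94.7 − 20·log₁₀(37.4/2.8) = 94.7 − 22.51 = 72.19 dB SPL.
pump: 88.3 − 20·log₁₀(38.4/2.8) = 88.3 − 22.74 = 65.56 dB SPL.
Σ 10^(L/10) = 2.014e+07 → L_total = 10·log₁₀(2.014e+07) = 73.04 dB SPL.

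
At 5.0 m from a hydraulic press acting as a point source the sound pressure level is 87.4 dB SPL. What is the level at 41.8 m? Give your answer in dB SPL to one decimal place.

69.0 dB SPL

Spherical spreading from a point source gives a 20·log₁₀(r₂/r₁) drop.
L₂ = 87.4 − 20·log₁₀(41.8/5.0) = 87.4 − 18.444 = 68.96 dB SPL.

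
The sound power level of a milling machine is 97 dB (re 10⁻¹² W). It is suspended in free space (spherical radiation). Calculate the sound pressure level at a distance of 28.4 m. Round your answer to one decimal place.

The power spreads over a sphere of area 4π·r², so L_p = L_w − 10·log₁₀(4π·r²).
4π·r² = 1.014e+04 m², 10·log₁₀ of that is 40.058 dB.
L_p = 97 − 40.058 = 56.94 dB.

56.9 dB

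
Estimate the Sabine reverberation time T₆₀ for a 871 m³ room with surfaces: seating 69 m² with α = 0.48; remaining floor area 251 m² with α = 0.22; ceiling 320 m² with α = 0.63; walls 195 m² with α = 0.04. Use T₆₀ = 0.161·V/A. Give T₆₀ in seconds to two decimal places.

Total absorption A = 69·0.48 + 251·0.22 + 320·0.63 + 195·0.04 = 297.74 m² sabins.
T₆₀ = 0.161·V/A = 0.161·871/297.74 = 0.471 s.

0.47 s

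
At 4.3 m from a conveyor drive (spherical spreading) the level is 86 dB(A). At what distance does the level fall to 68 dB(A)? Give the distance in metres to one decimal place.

The 18.0 dB drop corresponds to a distance ratio of 10^(18.0/20) for a point source.
r₂ = 4.3·10^((86−68)/20) = 4.3·10^(18.0/20) = 34.16 m.

34.2 m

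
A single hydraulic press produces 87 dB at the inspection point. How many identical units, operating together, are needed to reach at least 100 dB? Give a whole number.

20

The shortfall is 100 − 87 = 13.0 dB, and N units add 10·log₁₀ N, so need 10·log₁₀ N ≥ 13.0.
N ≥ 10^(13.0/10) = 19.953, so N = 20.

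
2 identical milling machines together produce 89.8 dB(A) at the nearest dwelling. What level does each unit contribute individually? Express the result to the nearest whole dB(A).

2 equal contributions raise the level by 10·log₁₀ 2 = 3.010 dB, so each unit alone gives 89.8 − 3.010.

87 dB(A)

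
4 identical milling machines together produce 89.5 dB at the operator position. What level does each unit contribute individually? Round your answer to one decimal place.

For N identical incoherent sources L_total = L₁ + 10·log₁₀ N, so L₁ = 89.5 − 10·log₁₀(4) = 89.5 − 6.021.

83.5 dB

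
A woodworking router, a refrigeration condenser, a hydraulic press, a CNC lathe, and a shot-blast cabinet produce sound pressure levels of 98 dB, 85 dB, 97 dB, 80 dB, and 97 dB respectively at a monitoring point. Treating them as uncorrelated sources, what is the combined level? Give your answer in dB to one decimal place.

For uncorrelated sources the intensities add, so convert each level to linear form, sum, and take 10·log₁₀ of the total.
Σ 10^(L/10) = 10^(98/10) + 10^(85/10) + 10^(97/10) + 10^(80/10) + 10^(97/10) = 1.675e+10.
L_total = 10·log₁₀(1.675e+10) = 102.24 dB.

102.2 dB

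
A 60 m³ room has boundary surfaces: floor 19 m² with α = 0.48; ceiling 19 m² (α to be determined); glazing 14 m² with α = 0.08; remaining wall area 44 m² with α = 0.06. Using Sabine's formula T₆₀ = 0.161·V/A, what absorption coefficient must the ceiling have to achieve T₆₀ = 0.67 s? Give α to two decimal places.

0.08

From T₆₀ = 0.161·V/A, the target T₆₀ = 0.67 s needs A = 0.161·60/0.67 = 14.42 m².
Absorption from the other surfaces = 19·0.48 + 14·0.08 + 44·0.06 = 12.88 m², so the ceiling must supply 1.54 m² over 19 m².
α = 1.54/19 = 0.081.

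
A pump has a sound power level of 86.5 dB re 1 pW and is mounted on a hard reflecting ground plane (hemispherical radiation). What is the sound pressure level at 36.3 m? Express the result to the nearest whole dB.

47 dB

Free-field hemispherical radiation: L_p = L_w − 10·log₁₀(2π·r²), r = 36.3 m.
2π·r² = 8279 m², 10·log₁₀ of that is 39.180 dB.
L_p = 86.5 − 39.180 = 47.32 dB.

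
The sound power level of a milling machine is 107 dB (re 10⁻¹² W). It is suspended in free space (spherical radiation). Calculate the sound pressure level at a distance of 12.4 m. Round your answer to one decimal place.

74.1 dB

Free-field spherical radiation: L_p = L_w − 10·log₁₀(4π·r²), r = 12.4 m.
4π·r² = 1932 m², 10·log₁₀ of that is 32.861 dB.
L_p = 107 − 32.861 = 74.14 dB.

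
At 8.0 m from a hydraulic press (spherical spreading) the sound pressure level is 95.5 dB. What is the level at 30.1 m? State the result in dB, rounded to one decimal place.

84.0 dB

For a point source, L₂ = L₁ − 20·log₁₀(r₂/r₁).
L₂ = 95.5 − 20·log₁₀(30.1/8.0) = 95.5 − 11.510 = 83.99 dB.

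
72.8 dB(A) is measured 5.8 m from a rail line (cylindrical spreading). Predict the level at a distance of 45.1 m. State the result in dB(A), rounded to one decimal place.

For a line source, L₂ = L₁ − 10·log₁₀(r₂/r₁).
L₂ = 72.8 − 10·log₁₀(45.1/5.8) = 72.8 − 8.907 = 63.89 dB(A).

63.9 dB(A)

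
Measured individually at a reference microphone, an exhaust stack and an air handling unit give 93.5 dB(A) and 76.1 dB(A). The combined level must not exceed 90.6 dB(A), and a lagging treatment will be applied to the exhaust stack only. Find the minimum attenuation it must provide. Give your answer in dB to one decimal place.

3.1 dB

The untreated sources together contribute 10^(76.1/10) = 4.074e+07, i.e. 76.10 dB(A).
To meet 90.6 dB(A) overall, the treated exhaust stack may contribute at most 10^(90.6/10) − 4.074e+07 = 1.107e+09, i.e. 90.44 dB(A).
So the exhaust stack must be reduced from 93.5 to 90.44 dB(A): IL = 3.06 dB.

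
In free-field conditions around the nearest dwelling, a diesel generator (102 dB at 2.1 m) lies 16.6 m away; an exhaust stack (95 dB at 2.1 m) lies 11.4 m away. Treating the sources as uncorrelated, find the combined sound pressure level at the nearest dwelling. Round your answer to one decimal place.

85.6 dB

Propagate each source to the receiver with L = L_ref − 20·log₁₀(r/r_ref), then add intensities.
diesel generator: 102 − 20·log₁₀(16.6/2.1) = 102 − 17.96 = 84.04 dB.
exhaust stack: 95 − 20·log₁₀(11.4/2.1) = 95 − 14.69 = 80.31 dB.
Σ 10^(L/10) = 3.609e+08 → L_total = 10·log₁₀(3.609e+08) = 85.57 dB.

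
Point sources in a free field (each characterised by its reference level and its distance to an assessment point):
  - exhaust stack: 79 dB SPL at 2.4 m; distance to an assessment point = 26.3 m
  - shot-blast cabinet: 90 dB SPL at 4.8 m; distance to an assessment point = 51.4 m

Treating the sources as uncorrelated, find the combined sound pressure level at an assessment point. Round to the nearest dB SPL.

70 dB SPL

Propagate each source to the receiver with L = L_ref − 20·log₁₀(r/r_ref), then add intensities.
exhaust stack: 79 − 20·log₁₀(26.3/2.4) = 79 − 20.79 = 58.21 dB SPL.
shot-blast cabinet: 90 − 20·log₁₀(51.4/4.8) = 90 − 20.59 = 69.41 dB SPL.
Σ 10^(L/10) = 9.382e+06 → L_total = 10·log₁₀(9.382e+06) = 69.72 dB SPL.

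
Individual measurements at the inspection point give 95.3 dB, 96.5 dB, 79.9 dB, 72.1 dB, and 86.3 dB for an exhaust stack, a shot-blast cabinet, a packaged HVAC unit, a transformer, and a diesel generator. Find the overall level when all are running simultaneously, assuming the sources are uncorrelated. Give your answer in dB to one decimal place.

99.2 dB

For uncorrelated sources the intensities add, so convert each level to linear form, sum, and take 10·log₁₀ of the total.
Σ 10^(L/10) = 10^(95.3/10) + 10^(96.5/10) + 10^(79.9/10) + 10^(72.1/10) + 10^(86.3/10) = 8.396e+09.
L_total = 10·log₁₀(8.396e+09) = 99.24 dB.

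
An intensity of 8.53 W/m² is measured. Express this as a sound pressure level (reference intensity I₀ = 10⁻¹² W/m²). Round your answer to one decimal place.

129.3 dB

Dividing by I₀ shifts the exponent by 12: I/I₀ = 8.53×10^12.
L = 10·(0.9309 + 12) = 129.31 dB.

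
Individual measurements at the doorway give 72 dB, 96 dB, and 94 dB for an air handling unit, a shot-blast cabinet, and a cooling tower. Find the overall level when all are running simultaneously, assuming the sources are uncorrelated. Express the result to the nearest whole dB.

For uncorrelated sources the intensities add, so convert each level to linear form, sum, and take 10·log₁₀ of the total.
Σ 10^(L/10) = 10^(72/10) + 10^(96/10) + 10^(94/10) = 6.509e+09.
L_total = 10·log₁₀(6.509e+09) = 98.14 dB.

98 dB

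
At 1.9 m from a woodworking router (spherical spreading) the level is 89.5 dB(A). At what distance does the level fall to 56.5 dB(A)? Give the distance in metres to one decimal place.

84.9 m

Point-source spreading drops the level by 20·log₁₀(r₂/r₁); inverting, r₂/r₁ = 10^(ΔL/20).
r₂ = 1.9·10^((89.5−56.5)/20) = 1.9·10^(33.0/20) = 84.87 m.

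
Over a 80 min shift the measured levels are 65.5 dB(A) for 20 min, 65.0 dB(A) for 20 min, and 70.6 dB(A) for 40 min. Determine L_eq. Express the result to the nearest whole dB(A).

L_eq = 10·log₁₀[(1/T)·Σ tᵢ·10^(Lᵢ/10)] with T = 80 min.
Σ tᵢ·10^(Lᵢ/10) = 20·10^(65.5/10) + 20·10^(65.0/10) + 40·10^(70.6/10) = 5.935e+08.
L_eq = 10·log₁₀(5.935e+08/80) = 68.70 dB(A).

69 dB(A)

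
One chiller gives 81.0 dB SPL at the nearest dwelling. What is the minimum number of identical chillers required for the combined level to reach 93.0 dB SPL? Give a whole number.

Need L₁ + 10·log₁₀ N ≥ 93.0, i.e. log₁₀ N ≥ 1.20.
N ≥ 10^(12.0/10) = 15.849, so N = 16.

16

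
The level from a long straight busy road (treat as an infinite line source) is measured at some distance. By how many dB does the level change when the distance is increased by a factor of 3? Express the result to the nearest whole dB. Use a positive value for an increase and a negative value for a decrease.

-5 dB

Line-source spreading: ΔL = −10·log₁₀(r₂/r₁).
ΔL = −10·log₁₀(3) = -4.77 dB.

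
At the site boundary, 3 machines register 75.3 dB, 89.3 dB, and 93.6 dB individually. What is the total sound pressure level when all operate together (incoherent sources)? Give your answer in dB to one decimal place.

95.0 dB

Incoherent sources combine by intensity addition: L_total = 10·log₁₀(Σ 10^(L_i/10)).
Σ 10^(L/10) = 10^(75.3/10) + 10^(89.3/10) + 10^(93.6/10) = 3.176e+09.
L_total = 10·log₁₀(3.176e+09) = 95.02 dB.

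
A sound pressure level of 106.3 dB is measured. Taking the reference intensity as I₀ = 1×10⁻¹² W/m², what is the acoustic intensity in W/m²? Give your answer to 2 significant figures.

L = 10·log₁₀(I/I₀) ⇒ I = I₀·10^(L/10) = 10⁻¹² × 10^10.63.

0.043 W/m²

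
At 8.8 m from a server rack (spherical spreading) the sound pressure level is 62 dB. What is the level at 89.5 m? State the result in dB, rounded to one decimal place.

For a point source, L₂ = L₁ − 20·log₁₀(r₂/r₁).
L₂ = 62 − 20·log₁₀(89.5/8.8) = 62 − 20.147 = 41.85 dB.

41.9 dB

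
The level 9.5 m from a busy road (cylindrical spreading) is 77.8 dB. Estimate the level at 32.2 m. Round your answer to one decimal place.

72.5 dB

For a line source, L₂ = L₁ − 10·log₁₀(r₂/r₁).
L₂ = 77.8 − 10·log₁₀(32.2/9.5) = 77.8 − 5.301 = 72.50 dB.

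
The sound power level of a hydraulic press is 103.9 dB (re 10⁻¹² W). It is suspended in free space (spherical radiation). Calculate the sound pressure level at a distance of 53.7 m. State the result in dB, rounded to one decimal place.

The power spreads over a sphere of area 4π·r², so L_p = L_w − 10·log₁₀(4π·r²).
4π·r² = 3.624e+04 m², 10·log₁₀ of that is 45.592 dB.
L_p = 103.9 − 45.592 = 58.31 dB.

58.3 dB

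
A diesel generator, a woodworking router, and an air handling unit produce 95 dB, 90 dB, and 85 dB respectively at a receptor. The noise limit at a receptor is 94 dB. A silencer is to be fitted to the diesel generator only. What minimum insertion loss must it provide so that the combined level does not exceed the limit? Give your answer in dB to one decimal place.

4.2 dB

Fixed contribution from the other sources: Σ 10^(L/10) = 10^(90/10) + 10^(85/10) = 1.316e+09 (91.19 dB).
The limit corresponds to 10^(94/10) = 2.512e+09; subtracting the fixed part leaves 1.196e+09 for the diesel generator, i.e. 90.78 dB.
So the diesel generator must be reduced from 95 to 90.78 dB: IL = 4.22 dB.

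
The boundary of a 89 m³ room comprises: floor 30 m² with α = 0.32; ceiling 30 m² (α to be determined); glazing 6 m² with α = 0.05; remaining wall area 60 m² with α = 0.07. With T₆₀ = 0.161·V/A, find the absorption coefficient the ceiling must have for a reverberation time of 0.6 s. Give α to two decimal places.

0.33

Required total absorption A = 0.161·89/0.6 = 23.88 m².
Absorption from the other surfaces = 30·0.32 + 6·0.05 + 60·0.07 = 14.10 m², so the ceiling must supply 9.78 m² over 30 m².
α = 9.78/30 = 0.326.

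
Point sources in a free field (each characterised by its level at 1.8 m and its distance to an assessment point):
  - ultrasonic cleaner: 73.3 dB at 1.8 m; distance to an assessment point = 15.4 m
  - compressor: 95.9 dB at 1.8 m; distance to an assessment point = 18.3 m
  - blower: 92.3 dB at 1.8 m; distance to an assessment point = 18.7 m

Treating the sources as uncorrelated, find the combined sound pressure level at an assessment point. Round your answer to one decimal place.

Apply inverse-square spreading to bring every level to the receiver, then sum 10^(L/10).
ultrasonic cleaner: 73.3 − 20·log₁₀(15.4/1.8) = 73.3 − 18.64 = 54.66 dB.
compressor: 95.9 − 20·log₁₀(18.3/1.8) = 95.9 − 20.14 = 75.76 dB.
blower: 92.3 − 20·log₁₀(18.7/1.8) = 92.3 − 20.33 = 71.97 dB.
Σ 10^(L/10) = 5.367e+07 → L_total = 10·log₁₀(5.367e+07) = 77.30 dB.

77.3 dB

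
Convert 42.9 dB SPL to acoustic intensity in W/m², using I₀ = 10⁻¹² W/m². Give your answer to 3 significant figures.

1.95e-08 W/m²

I = I₀·10^(L/10) = 10⁻¹² × 10^(42.9/10) = 10^(-7.710).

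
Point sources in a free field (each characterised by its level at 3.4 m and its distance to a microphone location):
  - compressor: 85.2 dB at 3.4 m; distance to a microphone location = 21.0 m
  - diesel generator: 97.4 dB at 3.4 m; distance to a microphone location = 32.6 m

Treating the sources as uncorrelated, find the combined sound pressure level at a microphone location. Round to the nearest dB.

78 dB

First find each source's level at the receiver (point-source: −20·log₁₀(r/r_ref)), then combine on an intensity basis.
compressor: 85.2 − 20·log₁₀(21.0/3.4) = 85.2 − 15.81 = 69.39 dB.
diesel generator: 97.4 − 20·log₁₀(32.6/3.4) = 97.4 − 19.63 = 77.77 dB.
Σ 10^(L/10) = 6.846e+07 → L_total = 10·log₁₀(6.846e+07) = 78.35 dB.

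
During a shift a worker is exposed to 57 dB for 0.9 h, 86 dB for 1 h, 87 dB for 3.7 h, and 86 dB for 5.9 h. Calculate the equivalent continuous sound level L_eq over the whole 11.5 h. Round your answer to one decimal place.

86.0 dB

Weight each interval's intensity by its duration and average over T = 11.5 h:
Σ tᵢ·10^(Lᵢ/10) = 0.9·10^(57/10) + 1·10^(86/10) + 3.7·10^(87/10) + 5.9·10^(86/10) = 4.602e+09.
L_eq = 10·log₁₀(4.602e+09/11.5) = 86.02 dB.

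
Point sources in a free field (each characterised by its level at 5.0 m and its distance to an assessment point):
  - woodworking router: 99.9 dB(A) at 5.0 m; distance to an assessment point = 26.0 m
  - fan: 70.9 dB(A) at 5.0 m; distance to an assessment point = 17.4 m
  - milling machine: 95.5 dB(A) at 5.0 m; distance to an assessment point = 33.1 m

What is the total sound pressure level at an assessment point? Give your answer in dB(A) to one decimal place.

First find each source's level at the receiver (point-source: −20·log₁₀(r/r_ref)), then combine on an intensity basis.
woodworking router: 99.9 − 20·log₁₀(26.0/5.0) = 99.9 − 14.32 = 85.58 dB(A).
fan: 70.9 − 20·log₁₀(17.4/5.0) = 70.9 − 10.83 = 60.07 dB(A).
milling machine: 95.5 − 20·log₁₀(33.1/5.0) = 95.5 − 16.42 = 79.08 dB(A).
Σ 10^(L/10) = 4.434e+08 → L_total = 10·log₁₀(4.434e+08) = 86.47 dB(A).

86.5 dB(A)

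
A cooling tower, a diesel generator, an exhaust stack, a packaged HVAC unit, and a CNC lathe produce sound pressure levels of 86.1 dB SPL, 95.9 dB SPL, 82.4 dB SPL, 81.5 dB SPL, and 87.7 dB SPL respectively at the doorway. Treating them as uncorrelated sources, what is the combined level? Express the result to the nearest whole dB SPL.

Incoherent sources combine by intensity addition: L_total = 10·log₁₀(Σ 10^(L_i/10)).
Σ 10^(L/10) = 10^(86.1/10) + 10^(95.9/10) + 10^(82.4/10) + 10^(81.5/10) + 10^(87.7/10) = 5.202e+09.
L_total = 10·log₁₀(5.202e+09) = 97.16 dB SPL.

97 dB SPL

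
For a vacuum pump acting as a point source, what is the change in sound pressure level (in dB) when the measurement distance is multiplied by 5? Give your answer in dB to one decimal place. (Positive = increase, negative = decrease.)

With spherical spreading the level changes by −20·log₁₀(r₂/r₁).
ΔL = −20·log₁₀(5) = -13.98 dB.

-14.0 dB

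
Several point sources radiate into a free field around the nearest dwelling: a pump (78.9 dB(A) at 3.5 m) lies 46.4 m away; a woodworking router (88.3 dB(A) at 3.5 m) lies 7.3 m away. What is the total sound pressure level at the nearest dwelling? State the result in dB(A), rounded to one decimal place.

Apply inverse-square spreading to bring every level to the receiver, then sum 10^(L/10).
pump: 78.9 − 20·log₁₀(46.4/3.5) = 78.9 − 22.45 = 56.45 dB(A).
woodworking router: 88.3 − 20·log₁₀(7.3/3.5) = 88.3 − 6.39 = 81.91 dB(A).
Σ 10^(L/10) = 1.559e+08 → L_total = 10·log₁₀(1.559e+08) = 81.93 dB(A).

81.9 dB(A)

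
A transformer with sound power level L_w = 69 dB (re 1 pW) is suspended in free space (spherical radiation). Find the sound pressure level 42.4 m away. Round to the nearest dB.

25 dB

L_p = L_w − 10·log₁₀(4π·r²) with r = 42.4 m.
4π·r² = 2.259e+04 m², 10·log₁₀ of that is 43.539 dB.
L_p = 69 − 43.539 = 25.46 dB.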